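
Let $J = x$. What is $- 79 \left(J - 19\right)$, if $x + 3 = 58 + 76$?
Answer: $-8848$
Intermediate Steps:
$x = 131$ ($x = -3 + \left(58 + 76\right) = -3 + 134 = 131$)
$J = 131$
$- 79 \left(J - 19\right) = - 79 \left(131 - 19\right) = \left(-79\right) 112 = -8848$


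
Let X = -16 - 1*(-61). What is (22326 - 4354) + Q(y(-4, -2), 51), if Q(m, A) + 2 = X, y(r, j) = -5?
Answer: 18015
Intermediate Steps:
X = 45 (X = -16 + 61 = 45)
Q(m, A) = 43 (Q(m, A) = -2 + 45 = 43)
(22326 - 4354) + Q(y(-4, -2), 51) = (22326 - 4354) + 43 = 17972 + 43 = 18015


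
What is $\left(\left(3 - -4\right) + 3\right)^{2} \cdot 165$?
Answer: $16500$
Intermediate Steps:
$\left(\left(3 - -4\right) + 3\right)^{2} \cdot 165 = \left(\left(3 + 4\right) + 3\right)^{2} \cdot 165 = \left(7 + 3\right)^{2} \cdot 165 = 10^{2} \cdot 165 = 100 \cdot 165 = 16500$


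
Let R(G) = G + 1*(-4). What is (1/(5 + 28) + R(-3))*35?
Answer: -8050/33 ≈ -243.94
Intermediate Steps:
R(G) = -4 + G (R(G) = G - 4 = -4 + G)
(1/(5 + 28) + R(-3))*35 = (1/(5 + 28) + (-4 - 3))*35 = (1/33 - 7)*35 = -230/33*35 = -8050/33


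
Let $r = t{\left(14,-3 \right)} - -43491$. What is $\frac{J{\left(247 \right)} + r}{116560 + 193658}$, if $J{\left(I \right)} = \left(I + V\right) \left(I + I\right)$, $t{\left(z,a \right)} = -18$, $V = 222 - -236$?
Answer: $\frac{130581}{103406} \approx 1.2628$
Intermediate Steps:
$V = 458$ ($V = 222 + 236 = 458$)
$J{\left(I \right)} = 2 I \left(458 + I\right)$ ($J{\left(I \right)} = \left(I + 458\right) \left(I + I\right) = \left(458 + I\right) 2 I = 2 I \left(458 + I\right)$)
$r = 43473$ ($r = -18 - -43491 = -18 + 43491 = 43473$)
$\frac{J{\left(247 \right)} + r}{116560 + 193658} = \frac{2 \cdot 247 \left(458 + 247\right) + 43473}{116560 + 193658} = \frac{2 \cdot 247 \cdot 705 + 43473}{310218} = \left(348270 + 43473\right) \frac{1}{310218} = 391743 \cdot \frac{1}{310218} = \frac{130581}{103406}$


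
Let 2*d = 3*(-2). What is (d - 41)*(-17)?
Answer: 748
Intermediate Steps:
d = -3 (d = (3*(-2))/2 = (½)*(-6) = -3)
(d - 41)*(-17) = (-3 - 41)*(-17) = -44*(-17) = 748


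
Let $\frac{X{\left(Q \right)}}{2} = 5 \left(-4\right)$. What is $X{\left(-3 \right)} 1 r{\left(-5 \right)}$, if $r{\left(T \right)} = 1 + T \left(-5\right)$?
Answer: $-1040$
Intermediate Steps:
$r{\left(T \right)} = 1 - 5 T$
$X{\left(Q \right)} = -40$ ($X{\left(Q \right)} = 2 \cdot 5 \left(-4\right) = 2 \left(-20\right) = -40$)
$X{\left(-3 \right)} 1 r{\left(-5 \right)} = \left(-40\right) 1 \left(1 - -25\right) = - 40 \left(1 + 25\right) = \left(-40\right) 26 = -1040$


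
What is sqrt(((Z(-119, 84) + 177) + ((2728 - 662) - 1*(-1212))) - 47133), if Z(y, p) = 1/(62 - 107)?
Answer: I*sqrt(9827555)/15 ≈ 208.99*I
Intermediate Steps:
Z(y, p) = -1/45 (Z(y, p) = 1/(-45) = -1/45)
sqrt(((Z(-119, 84) + 177) + ((2728 - 662) - 1*(-1212))) - 47133) = sqrt(((-1/45 + 177) + ((2728 - 662) - 1*(-1212))) - 47133) = sqrt((7964/45 + (2066 + 1212)) - 47133) = sqrt((7964/45 + 3278) - 47133) = sqrt(155474/45 - 47133) = sqrt(-1965511/45) = I*sqrt(9827555)/15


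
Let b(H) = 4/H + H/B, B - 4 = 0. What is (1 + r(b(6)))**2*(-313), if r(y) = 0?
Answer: -313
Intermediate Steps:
B = 4 (B = 4 + 0 = 4)
b(H) = 4/H + H/4
(1 + r(b(6)))**2*(-313) = (1 + 0)**2*(-313) = 1**2*(-313) = 1*(-313) = -313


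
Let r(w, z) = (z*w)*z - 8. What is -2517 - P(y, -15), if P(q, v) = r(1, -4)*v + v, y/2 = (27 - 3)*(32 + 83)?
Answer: -2382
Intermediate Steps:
y = 5520 (y = 2*((27 - 3)*(32 + 83)) = 2*(24*115) = 2*2760 = 5520)
r(w, z) = -8 + w*z² (r(w, z) = (w*z)*z - 8 = w*z² - 8 = -8 + w*z²)
P(q, v) = 9*v (P(q, v) = (-8 + 1*(-4)²)*v + v = (-8 + 1*16)*v + v = (-8 + 16)*v + v = 8*v + v = 9*v)
-2517 - P(y, -15) = -2517 - 9*(-15) = -2517 - 1*(-135) = -2517 + 135 = -2382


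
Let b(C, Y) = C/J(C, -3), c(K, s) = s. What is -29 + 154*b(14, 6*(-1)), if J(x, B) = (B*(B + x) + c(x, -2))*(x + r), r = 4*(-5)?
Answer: -281/15 ≈ -18.733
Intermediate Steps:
r = -20
J(x, B) = (-20 + x)*(-2 + B*(B + x)) (J(x, B) = (B*(B + x) - 2)*(x - 20) = (-2 + B*(B + x))*(-20 + x) = (-20 + x)*(-2 + B*(B + x)))
b(C, Y) = C/(-140 - 3*C**2 + 67*C) (b(C, Y) = C/(40 - 20*(-3)**2 - 2*C - 3*C**2 + C*(-3)**2 - 20*(-3)*C) = C/(40 - 20*9 - 2*C - 3*C**2 + C*9 + 60*C) = C/(40 - 180 - 2*C - 3*C**2 + 9*C + 60*C) = C/(-140 - 3*C**2 + 67*C))
-29 + 154*b(14, 6*(-1)) = -29 + 154*(14/(-140 - 3*14**2 + 67*14)) = -29 + 154*(14/(-140 - 3*196 + 938)) = -29 + 154*(14/(-140 - 588 + 938)) = -29 + 154*(14/210) = -29 + 154*(14*(1/210)) = -29 + 154*(1/15) = -29 + 154/15 = -281/15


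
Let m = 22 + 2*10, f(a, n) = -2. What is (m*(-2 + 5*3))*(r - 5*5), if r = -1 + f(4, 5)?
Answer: -15288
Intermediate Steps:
m = 42 (m = 22 + 20 = 42)
r = -3 (r = -1 - 2 = -3)
(m*(-2 + 5*3))*(r - 5*5) = (42*(-2 + 5*3))*(-3 - 5*5) = (42*(-2 + 15))*(-3 - 25) = (42*13)*(-28) = 546*(-28) = -15288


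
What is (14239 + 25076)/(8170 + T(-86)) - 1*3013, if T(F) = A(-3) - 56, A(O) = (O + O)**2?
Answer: -4903327/1630 ≈ -3008.2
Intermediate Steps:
A(O) = 4*O**2 (A(O) = (2*O)**2 = 4*O**2)
T(F) = -20 (T(F) = 4*(-3)**2 - 56 = 4*9 - 56 = 36 - 56 = -20)
(14239 + 25076)/(8170 + T(-86)) - 1*3013 = (14239 + 25076)/(8170 - 20) - 1*3013 = 39315/8150 - 3013 = 39315*(1/8150) - 3013 = 7863/1630 - 3013 = -4903327/1630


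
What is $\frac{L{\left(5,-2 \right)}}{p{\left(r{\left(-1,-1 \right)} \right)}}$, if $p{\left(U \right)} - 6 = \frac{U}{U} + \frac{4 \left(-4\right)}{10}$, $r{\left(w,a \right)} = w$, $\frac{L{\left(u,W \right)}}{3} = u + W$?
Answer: $\frac{5}{3} \approx 1.6667$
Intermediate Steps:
$L{\left(u,W \right)} = 3 W + 3 u$ ($L{\left(u,W \right)} = 3 \left(u + W\right) = 3 \left(W + u\right) = 3 W + 3 u$)
$p{\left(U \right)} = \frac{27}{5}$ ($p{\left(U \right)} = 6 + \left(\frac{U}{U} + \frac{4 \left(-4\right)}{10}\right) = 6 + \left(1 - \frac{8}{5}\right) = 6 - \frac{3}{5} = \frac{27}{5}$)
$\frac{L{\left(5,-2 \right)}}{p{\left(r{\left(-1,-1 \right)} \right)}} = \frac{3 \left(-2\right) + 3 \cdot 5}{\frac{27}{5}} = \left(-6 + 15\right) \frac{5}{27} = 9 \cdot \frac{5}{27} = \frac{5}{3}$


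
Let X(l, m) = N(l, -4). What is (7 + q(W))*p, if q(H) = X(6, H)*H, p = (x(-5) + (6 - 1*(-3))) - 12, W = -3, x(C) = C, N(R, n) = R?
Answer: 88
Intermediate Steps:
X(l, m) = l
p = -8 (p = (-5 + (6 - 1*(-3))) - 12 = (-5 + (6 + 3)) - 12 = (-5 + 9) - 12 = 4 - 12 = -8)
q(H) = 6*H
(7 + q(W))*p = (7 + 6*(-3))*(-8) = (7 - 18)*(-8) = -11*(-8) = 88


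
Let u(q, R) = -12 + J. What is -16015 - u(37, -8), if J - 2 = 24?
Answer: -16029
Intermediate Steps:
J = 26 (J = 2 + 24 = 26)
u(q, R) = 14 (u(q, R) = -12 + 26 = 14)
-16015 - u(37, -8) = -16015 - 1*14 = -16015 - 14 = -16029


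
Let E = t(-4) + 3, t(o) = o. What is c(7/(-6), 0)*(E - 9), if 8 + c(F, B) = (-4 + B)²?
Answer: -80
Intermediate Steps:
c(F, B) = -8 + (-4 + B)²
E = -1 (E = -4 + 3 = -1)
c(7/(-6), 0)*(E - 9) = (-8 + (-4 + 0)²)*(-1 - 9) = (-8 + (-4)²)*(-10) = (-8 + 16)*(-10) = 8*(-10) = -80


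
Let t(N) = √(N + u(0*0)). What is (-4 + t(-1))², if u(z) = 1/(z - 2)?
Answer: (8 - I*√6)²/4 ≈ 14.5 - 9.798*I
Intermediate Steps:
u(z) = 1/(-2 + z)
t(N) = √(-½ + N) (t(N) = √(N + 1/(-2 + 0*0)) = √(N + 1/(-2 + 0)) = √(N + 1/(-2)) = √(N - ½) = √(-½ + N))
(-4 + t(-1))² = (-4 + √(-2 + 4*(-1))/2)² = (-4 + √(-2 - 4)/2)² = (-4 + √(-6)/2)² = (-4 + (I*√6)/2)² = (-4 + I*√6/2)²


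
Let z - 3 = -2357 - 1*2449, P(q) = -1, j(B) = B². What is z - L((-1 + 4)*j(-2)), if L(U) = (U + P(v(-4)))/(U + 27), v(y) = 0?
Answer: -187328/39 ≈ -4803.3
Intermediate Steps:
z = -4803 (z = 3 + (-2357 - 1*2449) = 3 + (-2357 - 2449) = 3 - 4806 = -4803)
L(U) = (-1 + U)/(27 + U) (L(U) = (U - 1)/(U + 27) = (-1 + U)/(27 + U))
z - L((-1 + 4)*j(-2)) = -4803 - (-1 + (-1 + 4)*(-2)²)/(27 + (-1 + 4)*(-2)²) = -4803 - (-1 + 3*4)/(27 + 3*4) = -4803 - (-1 + 12)/(27 + 12) = -4803 - 11/39 = -187328/39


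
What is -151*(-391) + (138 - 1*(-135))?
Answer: 59314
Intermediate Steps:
-151*(-391) + (138 - 1*(-135)) = 59041 + (138 + 135) = 59041 + 273 = 59314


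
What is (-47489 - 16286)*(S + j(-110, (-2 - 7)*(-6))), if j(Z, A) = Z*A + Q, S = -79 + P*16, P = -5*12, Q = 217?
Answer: 431246550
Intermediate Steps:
P = -60
S = -1039 (S = -79 - 60*16 = -79 - 960 = -1039)
j(Z, A) = 217 + A*Z (j(Z, A) = Z*A + 217 = A*Z + 217 = 217 + A*Z)
(-47489 - 16286)*(S + j(-110, (-2 - 7)*(-6))) = (-47489 - 16286)*(-1039 + (217 + ((-2 - 7)*(-6))*(-110))) = -63775*(-1039 + (217 - 9*(-6)*(-110))) = -63775*(-1039 + (217 + 54*(-110))) = -63775*(-1039 + (217 - 5940)) = -63775*(-1039 - 5723) = -63775*(-6762) = 431246550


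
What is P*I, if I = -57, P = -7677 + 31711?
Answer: -1369938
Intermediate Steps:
P = 24034
P*I = 24034*(-57) = -1369938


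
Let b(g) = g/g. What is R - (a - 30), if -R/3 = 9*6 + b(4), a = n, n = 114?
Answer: -249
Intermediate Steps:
b(g) = 1
a = 114
R = -165 (R = -3*(9*6 + 1) = -3*(54 + 1) = -3*55 = -165)
R - (a - 30) = -165 - (114 - 30) = -165 - 1*84 = -165 - 84 = -249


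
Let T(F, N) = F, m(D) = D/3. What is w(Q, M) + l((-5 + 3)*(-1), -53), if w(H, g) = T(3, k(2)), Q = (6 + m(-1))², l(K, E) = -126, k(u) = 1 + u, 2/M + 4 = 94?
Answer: -123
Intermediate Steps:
M = 1/45 (M = 2/(-4 + 94) = 2/90 = 2*(1/90) = 1/45 ≈ 0.022222)
m(D) = D/3 (m(D) = D*(⅓) = D/3)
Q = 289/9 (Q = (6 + (⅓)*(-1))² = (6 - ⅓)² = (17/3)² = 289/9 ≈ 32.111)
w(H, g) = 3
w(Q, M) + l((-5 + 3)*(-1), -53) = 3 - 126 = -123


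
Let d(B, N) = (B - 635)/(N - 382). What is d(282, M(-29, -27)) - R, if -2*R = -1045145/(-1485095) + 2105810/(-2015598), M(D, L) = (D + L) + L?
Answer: 9103700948757/15465664977685 ≈ 0.58864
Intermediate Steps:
M(D, L) = D + 2*L
d(B, N) = (-635 + B)/(-382 + N)
R = 51036786512/299335451181 (R = -(-1045145/(-1485095) + 2105810/(-2015598))/2 = -(-1045145*(-1/1485095) + 2105810*(-1/2015598))/2 = -(209029/297019 - 1052905/1007799)/2 = -½*(-102073573024/299335451181) = 51036786512/299335451181 ≈ 0.17050)
d(282, M(-29, -27)) - R = (-635 + 282)/(-382 + (-29 + 2*(-27))) - 1*51036786512/299335451181 = -353/(-382 + (-29 - 54)) - 51036786512/299335451181 = -353/(-382 - 83) - 51036786512/299335451181 = -353/(-465) - 51036786512/299335451181 = -1/465*(-353) - 51036786512/299335451181 = 353/465 - 51036786512/299335451181 = 9103700948757/15465664977685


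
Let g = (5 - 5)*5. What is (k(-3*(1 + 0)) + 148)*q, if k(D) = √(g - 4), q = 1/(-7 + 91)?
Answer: 37/21 + I/42 ≈ 1.7619 + 0.02381*I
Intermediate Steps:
q = 1/84 ≈ 0.011905
g = 0 (g = 0*5 = 0)
k(D) = 2*I (k(D) = √(0 - 4) = √(-4) = 2*I)
(k(-3*(1 + 0)) + 148)*q = (2*I + 148)*(1/84) = (148 + 2*I)*(1/84) = 37/21 + I/42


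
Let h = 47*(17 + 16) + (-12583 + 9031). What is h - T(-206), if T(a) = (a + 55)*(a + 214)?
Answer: -793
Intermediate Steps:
T(a) = (55 + a)*(214 + a)
h = -2001 (h = 47*33 - 3552 = 1551 - 3552 = -2001)
h - T(-206) = -2001 - (11770 + (-206)**2 + 269*(-206)) = -2001 - (11770 + 42436 - 55414) = -2001 - 1*(-1208) = -2001 + 1208 = -793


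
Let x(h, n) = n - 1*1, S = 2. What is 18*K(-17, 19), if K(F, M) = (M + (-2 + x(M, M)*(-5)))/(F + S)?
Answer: 438/5 ≈ 87.600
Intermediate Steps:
x(h, n) = -1 + n (x(h, n) = n - 1 = -1 + n)
K(F, M) = (3 - 4*M)/(2 + F) (K(F, M) = (M + (-2 + (-1 + M)*(-5)))/(F + 2) = (M + (-2 + (5 - 5*M)))/(2 + F) = (M + (3 - 5*M))/(2 + F) = (3 - 4*M)/(2 + F))
18*K(-17, 19) = 18*((3 - 4*19)/(2 - 17)) = 18*((3 - 76)/(-15)) = 18*(-1/15*(-73)) = 18*(73/15) = 438/5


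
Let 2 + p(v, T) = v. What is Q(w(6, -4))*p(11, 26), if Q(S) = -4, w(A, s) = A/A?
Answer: -36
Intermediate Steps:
w(A, s) = 1
p(v, T) = -2 + v
Q(w(6, -4))*p(11, 26) = -4*(-2 + 11) = -4*9 = -36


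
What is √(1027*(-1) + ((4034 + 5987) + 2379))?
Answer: √11373 ≈ 106.64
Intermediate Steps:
√(1027*(-1) + ((4034 + 5987) + 2379)) = √(-1027 + (10021 + 2379)) = √(-1027 + 12400) = √11373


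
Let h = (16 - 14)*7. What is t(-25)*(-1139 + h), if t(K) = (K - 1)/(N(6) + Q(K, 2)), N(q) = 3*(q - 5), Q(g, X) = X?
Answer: 5850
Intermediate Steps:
h = 14 (h = 2*7 = 14)
N(q) = -15 + 3*q (N(q) = 3*(-5 + q) = -15 + 3*q)
t(K) = -1/5 + K/5 (t(K) = (K - 1)/((-15 + 3*6) + 2) = (-1 + K)/((-15 + 18) + 2) = (-1 + K)/(3 + 2) = (-1 + K)/5 = (-1 + K)*(1/5) = -1/5 + K/5)
t(-25)*(-1139 + h) = (-1/5 + (1/5)*(-25))*(-1139 + 14) = (-1/5 - 5)*(-1125) = -26/5*(-1125) = 5850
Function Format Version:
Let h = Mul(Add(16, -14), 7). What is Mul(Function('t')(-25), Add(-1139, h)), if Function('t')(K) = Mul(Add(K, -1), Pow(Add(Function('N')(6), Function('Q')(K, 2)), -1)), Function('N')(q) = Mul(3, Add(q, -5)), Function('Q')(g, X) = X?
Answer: 5850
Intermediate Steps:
h = 14 (h = Mul(2, 7) = 14)
Function('N')(q) = Add(-15, Mul(3, q)) (Function('N')(q) = Mul(3, Add(-5, q)) = Add(-15, Mul(3, q)))
Function('t')(K) = Add(Rational(-1, 5), Mul(Rational(1, 5), K)) (Function('t')(K) = Mul(Add(K, -1), Pow(Add(Add(-15, Mul(3, 6)), 2), -1)) = Mul(Add(-1, K), Pow(Add(Add(-15, 18), 2), -1)) = Mul(Add(-1, K), Pow(Add(3, 2), -1)) = Mul(Add(-1, K), Pow(5, -1)) = Mul(Add(-1, K), Rational(1, 5)) = Add(Rational(-1, 5), Mul(Rational(1, 5), K)))
Mul(Function('t')(-25), Add(-1139, h)) = Mul(Add(Rational(-1, 5), Mul(Rational(1, 5), -25)), Add(-1139, 14)) = Mul(Add(Rational(-1, 5), -5), -1125) = Mul(Rational(-26, 5), -1125) = 5850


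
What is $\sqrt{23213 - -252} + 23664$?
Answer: $23664 + 19 \sqrt{65} \approx 23817.0$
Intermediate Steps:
$\sqrt{23213 - -252} + 23664 = \sqrt{23213 + 252} + 23664 = \sqrt{23465} + 23664 = 19 \sqrt{65} + 23664 = 23664 + 19 \sqrt{65}$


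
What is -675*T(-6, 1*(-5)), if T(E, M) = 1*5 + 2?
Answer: -4725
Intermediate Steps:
T(E, M) = 7 (T(E, M) = 5 + 2 = 7)
-675*T(-6, 1*(-5)) = -675*7 = -4725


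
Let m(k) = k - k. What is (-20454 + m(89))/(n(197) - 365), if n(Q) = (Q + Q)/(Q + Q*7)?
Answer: 81816/1459 ≈ 56.077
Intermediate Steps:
m(k) = 0
n(Q) = ¼ (n(Q) = (2*Q)/(Q + 7*Q) = (2*Q)/((8*Q)) = (2*Q)*(1/(8*Q)) = ¼)
(-20454 + m(89))/(n(197) - 365) = (-20454 + 0)/(¼ - 365) = -20454/(-1459/4) = -20454*(-4/1459) = 81816/1459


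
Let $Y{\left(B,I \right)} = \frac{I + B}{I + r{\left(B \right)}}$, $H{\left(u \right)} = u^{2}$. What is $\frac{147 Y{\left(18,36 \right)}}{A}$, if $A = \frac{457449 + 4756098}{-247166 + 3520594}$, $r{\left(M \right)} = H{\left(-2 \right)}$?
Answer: $\frac{360895437}{2896415} \approx 124.6$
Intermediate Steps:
$r{\left(M \right)} = 4$ ($r{\left(M \right)} = \left(-2\right)^{2} = 4$)
$Y{\left(B,I \right)} = \frac{B + I}{4 + I}$ ($Y{\left(B,I \right)} = \frac{I + B}{I + 4} = \frac{B + I}{4 + I}$)
$A = \frac{5213547}{3273428} \approx 1.5927$
$\frac{147 Y{\left(18,36 \right)}}{A} = \frac{147 \frac{18 + 36}{4 + 36}}{\frac{5213547}{3273428}} = 147 \cdot \frac{1}{40} \cdot 54 \cdot \frac{3273428}{5213547} = 147 \cdot \frac{27}{20} \cdot \frac{3273428}{5213547} = \frac{3969}{20} \cdot \frac{3273428}{5213547} = \frac{360895437}{2896415}$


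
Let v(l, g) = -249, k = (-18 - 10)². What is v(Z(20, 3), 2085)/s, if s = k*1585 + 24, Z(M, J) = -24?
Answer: -249/1242664 ≈ -0.00020038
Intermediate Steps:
k = 784 (k = (-28)² = 784)
s = 1242664 (s = 784*1585 + 24 = 1242640 + 24 = 1242664)
v(Z(20, 3), 2085)/s = -249/1242664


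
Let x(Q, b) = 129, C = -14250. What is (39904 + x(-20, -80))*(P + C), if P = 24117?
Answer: 395005611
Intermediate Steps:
(39904 + x(-20, -80))*(P + C) = (39904 + 129)*(24117 - 14250) = 40033*9867 = 395005611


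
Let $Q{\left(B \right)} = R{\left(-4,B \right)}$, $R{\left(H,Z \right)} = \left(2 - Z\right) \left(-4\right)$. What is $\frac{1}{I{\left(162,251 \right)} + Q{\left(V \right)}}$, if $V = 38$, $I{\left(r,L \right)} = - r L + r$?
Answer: $- \frac{1}{40356} \approx -2.4779 \cdot 10^{-5}$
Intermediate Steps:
$R{\left(H,Z \right)} = -8 + 4 Z$
$I{\left(r,L \right)} = r - L r$ ($I{\left(r,L \right)} = - L r + r = r - L r$)
$Q{\left(B \right)} = -8 + 4 B$
$\frac{1}{I{\left(162,251 \right)} + Q{\left(V \right)}} = \frac{1}{162 \left(1 - 251\right) + \left(-8 + 4 \cdot 38\right)} = \frac{1}{162 \left(1 - 251\right) + \left(-8 + 152\right)} = \frac{1}{162 \left(-250\right) + 144} = \frac{1}{-40500 + 144} = \frac{1}{-40356} = - \frac{1}{40356}$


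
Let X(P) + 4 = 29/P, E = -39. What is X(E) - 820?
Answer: -32165/39 ≈ -824.74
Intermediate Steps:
X(P) = -4 + 29/P
X(E) - 820 = (-4 + 29/(-39)) - 820 = (-4 + 29*(-1/39)) - 820 = (-4 - 29/39) - 820 = -185/39 - 820 = -32165/39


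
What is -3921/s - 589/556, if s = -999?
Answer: 530555/185148 ≈ 2.8656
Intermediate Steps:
-3921/s - 589/556 = -3921/(-999) - 589/556 = -3921*(-1/999) - 589*1/556 = 1307/333 - 589/556 = 530555/185148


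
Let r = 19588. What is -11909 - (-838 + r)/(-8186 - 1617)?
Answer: -116725177/9803 ≈ -11907.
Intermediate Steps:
-11909 - (-838 + r)/(-8186 - 1617) = -11909 - (-838 + 19588)/(-8186 - 1617) = -11909 - 18750/(-9803) = -11909 - 18750*(-1)/9803 = -11909 - 1*(-18750/9803) = -11909 + 18750/9803 = -116725177/9803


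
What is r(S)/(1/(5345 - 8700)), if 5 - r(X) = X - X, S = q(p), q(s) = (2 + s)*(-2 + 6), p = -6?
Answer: -16775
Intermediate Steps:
q(s) = 8 + 4*s (q(s) = (2 + s)*4 = 8 + 4*s)
S = -16 (S = 8 + 4*(-6) = 8 - 24 = -16)
r(X) = 5 (r(X) = 5 - (X - X) = 5 - 1*0 = 5 + 0 = 5)
r(S)/(1/(5345 - 8700)) = 5/(1/(5345 - 8700)) = 5/(1/(-3355)) = 5/(-1/3355) = 5*(-3355) = -16775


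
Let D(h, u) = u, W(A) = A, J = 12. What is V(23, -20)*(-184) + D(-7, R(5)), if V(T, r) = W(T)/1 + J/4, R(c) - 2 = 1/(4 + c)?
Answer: -43037/9 ≈ -4781.9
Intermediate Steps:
R(c) = 2 + 1/(4 + c)
V(T, r) = 3 + T (V(T, r) = T/1 + 12/4 = T*1 + 12*(¼) = T + 3 = 3 + T)
V(23, -20)*(-184) + D(-7, R(5)) = (3 + 23)*(-184) + (9 + 2*5)/(4 + 5) = 26*(-184) + (9 + 10)/9 = -4784 + (⅑)*19 = -4784 + 19/9 = -43037/9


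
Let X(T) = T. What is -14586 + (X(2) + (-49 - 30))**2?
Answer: -8657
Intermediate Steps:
-14586 + (X(2) + (-49 - 30))**2 = -14586 + (2 + (-49 - 30))**2 = -14586 + (2 - 79)**2 = -14586 + (-77)**2 = -14586 + 5929 = -8657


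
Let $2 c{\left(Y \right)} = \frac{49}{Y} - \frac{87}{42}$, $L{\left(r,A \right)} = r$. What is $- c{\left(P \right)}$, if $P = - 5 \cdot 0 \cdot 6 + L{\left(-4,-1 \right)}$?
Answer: $\frac{401}{56} \approx 7.1607$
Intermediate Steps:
$P = -4$ ($P = - 5 \cdot 0 \cdot 6 - 4 = \left(-5\right) 0 - 4 = 0 - 4 = -4$)
$c{\left(Y \right)} = - \frac{29}{28} + \frac{49}{2 Y}$ ($c{\left(Y \right)} = \frac{\frac{49}{Y} - \frac{87}{42}}{2} = \frac{\frac{49}{Y} - \frac{29}{14}}{2} = \frac{- \frac{29}{14} + \frac{49}{Y}}{2} = - \frac{29}{28} + \frac{49}{2 Y}$)
$- c{\left(P \right)} = - \frac{686 - -116}{28 \left(-4\right)} = - \frac{\left(-1\right) \left(686 + 116\right)}{28 \cdot 4} = - \frac{\left(-1\right) 802}{28 \cdot 4} = \left(-1\right) \left(- \frac{401}{56}\right) = \frac{401}{56}$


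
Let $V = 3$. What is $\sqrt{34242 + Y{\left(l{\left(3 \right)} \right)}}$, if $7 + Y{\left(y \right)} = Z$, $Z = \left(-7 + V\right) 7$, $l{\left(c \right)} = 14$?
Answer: $\sqrt{34207} \approx 184.95$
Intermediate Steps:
$Z = -28$ ($Z = \left(-7 + 3\right) 7 = \left(-4\right) 7 = -28$)
$Y{\left(y \right)} = -35$ ($Y{\left(y \right)} = -7 - 28 = -35$)
$\sqrt{34242 + Y{\left(l{\left(3 \right)} \right)}} = \sqrt{34242 - 35} = \sqrt{34207}$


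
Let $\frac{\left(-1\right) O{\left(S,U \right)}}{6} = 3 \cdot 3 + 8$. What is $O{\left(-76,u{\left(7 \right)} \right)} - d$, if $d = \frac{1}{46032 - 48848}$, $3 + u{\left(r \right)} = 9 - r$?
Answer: $- \frac{287231}{2816} \approx -102.0$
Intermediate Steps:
$u{\left(r \right)} = 6 - r$ ($u{\left(r \right)} = -3 - \left(-9 + r\right) = 6 - r$)
$d = - \frac{1}{2816}$ ($d = \frac{1}{-2816} = - \frac{1}{2816} \approx -0.00035511$)
$O{\left(S,U \right)} = -102$ ($O{\left(S,U \right)} = - 6 \left(3 \cdot 3 + 8\right) = - 6 \left(9 + 8\right) = \left(-6\right) 17 = -102$)
$O{\left(-76,u{\left(7 \right)} \right)} - d = -102 - - \frac{1}{2816} = -102 + \frac{1}{2816} = - \frac{287231}{2816}$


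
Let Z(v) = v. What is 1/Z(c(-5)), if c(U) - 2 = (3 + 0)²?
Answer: 1/11 ≈ 0.090909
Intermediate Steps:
c(U) = 11 (c(U) = 2 + (3 + 0)² = 2 + 3² = 2 + 9 = 11)
1/Z(c(-5)) = 1/11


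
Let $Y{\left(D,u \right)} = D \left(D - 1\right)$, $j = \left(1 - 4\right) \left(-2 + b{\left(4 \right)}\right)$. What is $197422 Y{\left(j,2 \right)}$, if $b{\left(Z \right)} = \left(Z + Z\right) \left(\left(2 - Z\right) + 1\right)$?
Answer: $171757140$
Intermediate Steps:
$b{\left(Z \right)} = 2 Z \left(3 - Z\right)$
$j = 30$ ($j = \left(1 - 4\right) \left(-2 + 2 \cdot 4 \left(3 - 4\right)\right) = - 3 \left(-2 + 2 \cdot 4 \left(3 - 4\right)\right) = - 3 \left(-2 + 2 \cdot 4 \left(-1\right)\right) = - 3 \left(-2 - 8\right) = \left(-3\right) \left(-10\right) = 30$)
$Y{\left(D,u \right)} = D \left(-1 + D\right)$
$197422 Y{\left(j,2 \right)} = 197422 \cdot 30 \left(-1 + 30\right) = 197422 \cdot 30 \cdot 29 = 197422 \cdot 870 = 171757140$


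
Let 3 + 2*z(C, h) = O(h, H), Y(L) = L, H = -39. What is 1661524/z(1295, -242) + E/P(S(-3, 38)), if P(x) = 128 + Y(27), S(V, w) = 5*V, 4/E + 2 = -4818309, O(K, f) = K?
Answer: -496355840689964/36595072045 ≈ -13563.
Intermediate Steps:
z(C, h) = -3/2 + h/2
E = -4/4818311 (E = 4/(-2 - 4818309) = 4/(-4818311) = 4*(-1/4818311) = -4/4818311 ≈ -8.3017e-7)
P(x) = 155 (P(x) = 128 + 27 = 155)
1661524/z(1295, -242) + E/P(S(-3, 38)) = 1661524/(-3/2 + (½)*(-242)) - 4/4818311/155 = 1661524/(-3/2 - 121) - 4/4818311*1/155 = 1661524/(-245/2) - 4/746838205 = 1661524*(-2/245) - 4/746838205 = -3323048/245 - 4/746838205 = -496355840689964/36595072045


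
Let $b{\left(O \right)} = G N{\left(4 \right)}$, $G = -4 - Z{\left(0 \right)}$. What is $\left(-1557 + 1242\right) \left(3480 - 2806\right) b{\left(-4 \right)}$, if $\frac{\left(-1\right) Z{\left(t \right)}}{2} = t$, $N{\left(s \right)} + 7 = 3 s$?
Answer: $4246200$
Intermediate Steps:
$N{\left(s \right)} = -7 + 3 s$
$Z{\left(t \right)} = - 2 t$
$G = -4$ ($G = -4 - \left(-2\right) 0 = -4 - 0 = -4 + 0 = -4$)
$b{\left(O \right)} = -20$ ($b{\left(O \right)} = - 4 \left(-7 + 3 \cdot 4\right) = - 4 \left(-7 + 12\right) = \left(-4\right) 5 = -20$)
$\left(-1557 + 1242\right) \left(3480 - 2806\right) b{\left(-4 \right)} = \left(-1557 + 1242\right) \left(3480 - 2806\right) \left(-20\right) = \left(-315\right) 674 \left(-20\right) = \left(-212310\right) \left(-20\right) = 4246200$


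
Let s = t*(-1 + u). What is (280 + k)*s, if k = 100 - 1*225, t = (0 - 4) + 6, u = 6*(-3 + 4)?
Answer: 1550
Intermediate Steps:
u = 6 (u = 6*1 = 6)
t = 2 (t = -4 + 6 = 2)
k = -125 (k = 100 - 225 = -125)
s = 10 (s = 2*(-1 + 6) = 2*5 = 10)
(280 + k)*s = (280 - 125)*10 = 155*10 = 1550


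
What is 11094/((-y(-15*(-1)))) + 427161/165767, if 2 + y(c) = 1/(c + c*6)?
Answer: 27598040277/4949329 ≈ 5576.1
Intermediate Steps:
y(c) = -2 + 1/(7*c) (y(c) = -2 + 1/(c + c*6) = -2 + 1/(c + 6*c) = -2 + 1/(7*c))
11094/((-y(-15*(-1)))) + 427161/165767 = 11094/((-(-2 + 1/(7*((-15*(-1))))))) + 427161/165767 = 11094/((-(-2 + (⅐)/15))) + 427161*(1/165767) = 11094/((-(-2 + (⅐)*(1/15)))) + 61023/23681 = 11094/((-(-2 + 1/105))) + 61023/23681 = 11094/((-1*(-209/105))) + 61023/23681 = 11094/(209/105) + 61023/23681 = 11094*(105/209) + 61023/23681 = 1164870/209 + 61023/23681 = 27598040277/4949329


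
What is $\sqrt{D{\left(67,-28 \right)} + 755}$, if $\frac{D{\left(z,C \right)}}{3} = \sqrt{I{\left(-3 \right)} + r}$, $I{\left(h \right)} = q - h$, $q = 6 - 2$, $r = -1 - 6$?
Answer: $\sqrt{755} \approx 27.477$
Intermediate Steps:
$r = -7$ ($r = -1 - 6 = -7$)
$q = 4$ ($q = 6 - 2 = 4$)
$I{\left(h \right)} = 4 - h$
$D{\left(z,C \right)} = 0$ ($D{\left(z,C \right)} = 3 \sqrt{\left(4 - -3\right) - 7} = 3 \sqrt{\left(4 + 3\right) - 7} = 3 \sqrt{7 - 7} = 3 \sqrt{0} = 3 \cdot 0 = 0$)
$\sqrt{D{\left(67,-28 \right)} + 755} = \sqrt{0 + 755} = \sqrt{755}$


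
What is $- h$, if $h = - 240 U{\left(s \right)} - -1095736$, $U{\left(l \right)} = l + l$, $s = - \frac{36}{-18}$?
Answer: $-1094776$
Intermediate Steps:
$s = 2$ ($s = \left(-36\right) \left(- \frac{1}{18}\right) = 2$)
$U{\left(l \right)} = 2 l$
$h = 1094776$ ($h = - 240 \cdot 2 \cdot 2 - -1095736 = \left(-240\right) 4 + 1095736 = -960 + 1095736 = 1094776$)
$- h = \left(-1\right) 1094776 = -1094776$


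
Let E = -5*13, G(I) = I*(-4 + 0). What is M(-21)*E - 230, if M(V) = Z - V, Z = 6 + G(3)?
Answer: -1205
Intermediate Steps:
G(I) = -4*I (G(I) = I*(-4) = -4*I)
Z = -6 (Z = 6 - 4*3 = 6 - 12 = -6)
E = -65
M(V) = -6 - V
M(-21)*E - 230 = (-6 - 1*(-21))*(-65) - 230 = (-6 + 21)*(-65) - 230 = 15*(-65) - 230 = -975 - 230 = -1205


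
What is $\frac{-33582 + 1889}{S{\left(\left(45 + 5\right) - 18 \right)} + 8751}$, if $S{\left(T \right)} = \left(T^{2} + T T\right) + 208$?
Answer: $- \frac{31693}{11007} \approx -2.8793$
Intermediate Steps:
$S{\left(T \right)} = 208 + 2 T^{2}$ ($S{\left(T \right)} = \left(T^{2} + T^{2}\right) + 208 = 2 T^{2} + 208 = 208 + 2 T^{2}$)
$\frac{-33582 + 1889}{S{\left(\left(45 + 5\right) - 18 \right)} + 8751} = \frac{-33582 + 1889}{\left(208 + 2 \left(\left(45 + 5\right) - 18\right)^{2}\right) + 8751} = - \frac{31693}{\left(208 + 2 \left(50 - 18\right)^{2}\right) + 8751} = - \frac{31693}{\left(208 + 2 \cdot 32^{2}\right) + 8751} = - \frac{31693}{\left(208 + 2 \cdot 1024\right) + 8751} = - \frac{31693}{\left(208 + 2048\right) + 8751} = - \frac{31693}{2256 + 8751} = - \frac{31693}{11007}$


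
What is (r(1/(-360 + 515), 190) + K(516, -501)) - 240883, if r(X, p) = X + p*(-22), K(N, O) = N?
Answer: -37904784/155 ≈ -2.4455e+5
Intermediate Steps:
r(X, p) = X - 22*p
(r(1/(-360 + 515), 190) + K(516, -501)) - 240883 = ((1/(-360 + 515) - 22*190) + 516) - 240883 = ((1/155 - 4180) + 516) - 240883 = (-647899/155 + 516) - 240883 = -567919/155 - 240883 = -37904784/155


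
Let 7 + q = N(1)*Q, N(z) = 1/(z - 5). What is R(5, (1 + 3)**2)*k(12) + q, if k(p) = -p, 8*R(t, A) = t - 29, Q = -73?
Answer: 189/4 ≈ 47.250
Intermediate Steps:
N(z) = 1/(-5 + z)
R(t, A) = -29/8 + t/8 (R(t, A) = (t - 29)/8 = (-29 + t)/8 = -29/8 + t/8)
q = 45/4 (q = -7 - 73/(-5 + 1) = -7 - 73/(-4) = -7 - 1/4*(-73) = -7 + 73/4 = 45/4 ≈ 11.250)
R(5, (1 + 3)**2)*k(12) + q = (-29/8 + (1/8)*5)*(-1*12) + 45/4 = (-29/8 + 5/8)*(-12) + 45/4 = -3*(-12) + 45/4 = 36 + 45/4 = 189/4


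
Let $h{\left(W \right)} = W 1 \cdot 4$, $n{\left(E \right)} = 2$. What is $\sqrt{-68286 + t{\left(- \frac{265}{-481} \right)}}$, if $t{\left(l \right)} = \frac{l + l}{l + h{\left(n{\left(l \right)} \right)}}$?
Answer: $\frac{2 i \sqrt{32088230779}}{1371} \approx 261.32 i$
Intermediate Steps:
$h{\left(W \right)} = 4 W$ ($h{\left(W \right)} = W 4 = 4 W$)
$t{\left(l \right)} = \frac{2 l}{8 + l}$ ($t{\left(l \right)} = \frac{l + l}{l + 4 \cdot 2} = \frac{2 l}{l + 8} = \frac{2 l}{8 + l}$)
$\sqrt{-68286 + t{\left(- \frac{265}{-481} \right)}} = \sqrt{-68286 + \frac{2 \left(- \frac{265}{-481}\right)}{8 - \frac{265}{-481}}} = \sqrt{-68286 + \frac{2 \left(\left(-265\right) \left(- \frac{1}{481}\right)\right)}{8 - - \frac{265}{481}}} = \sqrt{-68286 + 2 \cdot \frac{265}{481} \frac{1}{8 + \frac{265}{481}}} = \sqrt{-68286 + 2 \cdot \frac{265}{481} \frac{1}{\frac{4113}{481}}} = \sqrt{-68286 + 2 \cdot \frac{265}{481} \cdot \frac{481}{4113}} = \sqrt{-68286 + \frac{530}{4113}} = \sqrt{- \frac{280859788}{4113}} = \frac{2 i \sqrt{32088230779}}{1371}$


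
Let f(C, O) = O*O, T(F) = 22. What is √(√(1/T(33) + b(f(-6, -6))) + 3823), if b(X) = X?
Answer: √(1850332 + 22*√17446)/22 ≈ 61.879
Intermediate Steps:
f(C, O) = O²
√(√(1/T(33) + b(f(-6, -6))) + 3823) = √(√(1/22 + (-6)²) + 3823) = √(√(1/22 + 36) + 3823) = √(√(793/22) + 3823) = √(√17446/22 + 3823) = √(3823 + √17446/22)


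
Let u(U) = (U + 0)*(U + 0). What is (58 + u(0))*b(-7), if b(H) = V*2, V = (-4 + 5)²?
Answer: 116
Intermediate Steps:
V = 1 (V = 1² = 1)
b(H) = 2 (b(H) = 1*2 = 2)
u(U) = U² (u(U) = U*U = U²)
(58 + u(0))*b(-7) = (58 + 0²)*2 = (58 + 0)*2 = 58*2 = 116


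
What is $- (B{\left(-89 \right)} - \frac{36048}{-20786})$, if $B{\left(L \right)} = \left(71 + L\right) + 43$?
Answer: $- \frac{277849}{10393} \approx -26.734$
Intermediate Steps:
$B{\left(L \right)} = 114 + L$
$- (B{\left(-89 \right)} - \frac{36048}{-20786}) = - (\left(114 - 89\right) - \frac{36048}{-20786}) = - (25 - 36048 \left(- \frac{1}{20786}\right)) = - (25 - - \frac{18024}{10393}) = - (25 + \frac{18024}{10393}) = \left(-1\right) \frac{277849}{10393} = - \frac{277849}{10393}$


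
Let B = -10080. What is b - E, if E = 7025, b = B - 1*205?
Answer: -17310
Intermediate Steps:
b = -10285 (b = -10080 - 1*205 = -10080 - 205 = -10285)
b - E = -10285 - 1*7025 = -10285 - 7025 = -17310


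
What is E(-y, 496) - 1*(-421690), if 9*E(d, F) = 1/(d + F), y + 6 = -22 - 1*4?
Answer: 2003870881/4752 ≈ 4.2169e+5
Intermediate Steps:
y = -32 (y = -6 + (-22 - 1*4) = -6 + (-22 - 4) = -6 - 26 = -32)
E(d, F) = 1/(9*(F + d)) (E(d, F) = 1/(9*(d + F)) = 1/(9*(F + d)))
E(-y, 496) - 1*(-421690) = 1/(9*(496 - 1*(-32))) - 1*(-421690) = 1/(9*(496 + 32)) + 421690 = (1/9)/528 + 421690 = (1/9)*(1/528) + 421690 = 1/4752 + 421690 = 2003870881/4752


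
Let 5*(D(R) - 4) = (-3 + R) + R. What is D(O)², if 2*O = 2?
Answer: 361/25 ≈ 14.440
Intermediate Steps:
O = 1 (O = (½)*2 = 1)
D(R) = 17/5 + 2*R/5 (D(R) = 4 + ((-3 + R) + R)/5 = 4 + (-3 + 2*R)/5 = 4 + (-⅗ + 2*R/5) = 17/5 + 2*R/5)
D(O)² = (17/5 + (⅖)*1)² = (17/5 + ⅖)² = (19/5)² = 361/25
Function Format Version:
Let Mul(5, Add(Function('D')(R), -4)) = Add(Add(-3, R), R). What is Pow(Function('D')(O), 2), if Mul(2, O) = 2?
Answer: Rational(361, 25) ≈ 14.440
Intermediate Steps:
O = 1 (O = Mul(Rational(1, 2), 2) = 1)
Function('D')(R) = Add(Rational(17, 5), Mul(Rational(2, 5), R)) (Function('D')(R) = Add(4, Mul(Rational(1, 5), Add(Add(-3, R), R))) = Add(4, Mul(Rational(1, 5), Add(-3, Mul(2, R)))) = Add(4, Add(Rational(-3, 5), Mul(Rational(2, 5), R))) = Add(Rational(17, 5), Mul(Rational(2, 5), R)))
Pow(Function('D')(O), 2) = Pow(Add(Rational(17, 5), Mul(Rational(2, 5), 1)), 2) = Pow(Add(Rational(17, 5), Rational(2, 5)), 2) = Pow(Rational(19, 5), 2) = Rational(361, 25)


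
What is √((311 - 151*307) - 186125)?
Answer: I*√232171 ≈ 481.84*I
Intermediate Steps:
√((311 - 151*307) - 186125) = √((311 - 46357) - 186125) = √(-46046 - 186125) = √(-232171) = I*√232171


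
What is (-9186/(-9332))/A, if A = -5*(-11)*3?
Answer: 1531/256630 ≈ 0.0059658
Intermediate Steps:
A = 165 (A = 55*3 = 165)
(-9186/(-9332))/A = -9186/(-9332)/165 = -9186*(-1/9332)*(1/165) = (4593/4666)*(1/165) = 1531/256630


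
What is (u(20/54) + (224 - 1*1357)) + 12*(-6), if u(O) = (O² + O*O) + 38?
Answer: -850543/729 ≈ -1166.7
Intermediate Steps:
u(O) = 38 + 2*O² (u(O) = (O² + O²) + 38 = 2*O² + 38 = 38 + 2*O²)
(u(20/54) + (224 - 1*1357)) + 12*(-6) = ((38 + 2*(20/54)²) + (224 - 1*1357)) + 12*(-6) = ((38 + 2*(20*(1/54))²) + (224 - 1357)) - 72 = ((38 + 2*(10/27)²) - 1133) - 72 = ((38 + 2*(100/729)) - 1133) - 72 = ((38 + 200/729) - 1133) - 72 = (27902/729 - 1133) - 72 = -798055/729 - 72 = -850543/729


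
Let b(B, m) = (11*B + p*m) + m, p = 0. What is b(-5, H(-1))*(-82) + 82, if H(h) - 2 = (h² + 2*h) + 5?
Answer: 4100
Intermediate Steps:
H(h) = 7 + h² + 2*h (H(h) = 2 + ((h² + 2*h) + 5) = 2 + (5 + h² + 2*h) = 7 + h² + 2*h)
b(B, m) = m + 11*B (b(B, m) = (11*B + 0*m) + m = (11*B + 0) + m = 11*B + m = m + 11*B)
b(-5, H(-1))*(-82) + 82 = ((7 + (-1)² + 2*(-1)) + 11*(-5))*(-82) + 82 = ((7 + 1 - 2) - 55)*(-82) + 82 = (6 - 55)*(-82) + 82 = -49*(-82) + 82 = 4018 + 82 = 4100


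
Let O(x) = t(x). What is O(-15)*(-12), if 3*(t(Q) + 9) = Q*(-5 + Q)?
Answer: -1092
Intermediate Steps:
t(Q) = -9 + Q*(-5 + Q)/3 (t(Q) = -9 + (Q*(-5 + Q))/3 = -9 + Q*(-5 + Q)/3)
O(x) = -9 - 5*x/3 + x²/3
O(-15)*(-12) = (-9 - 5/3*(-15) + (⅓)*(-15)²)*(-12) = (-9 + 25 + (⅓)*225)*(-12) = (-9 + 25 + 75)*(-12) = 91*(-12) = -1092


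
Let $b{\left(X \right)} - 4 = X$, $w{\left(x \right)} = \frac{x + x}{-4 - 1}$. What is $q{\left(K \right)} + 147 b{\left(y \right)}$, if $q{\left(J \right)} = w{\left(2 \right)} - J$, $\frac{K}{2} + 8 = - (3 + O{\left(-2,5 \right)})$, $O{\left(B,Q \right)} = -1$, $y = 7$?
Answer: $\frac{8181}{5} \approx 1636.2$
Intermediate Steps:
$w{\left(x \right)} = - \frac{2 x}{5}$ ($w{\left(x \right)} = \frac{2 x}{-5} = 2 x \left(- \frac{1}{5}\right) = - \frac{2 x}{5}$)
$b{\left(X \right)} = 4 + X$
$K = -20$ ($K = -16 + 2 \left(- (3 - 1)\right) = -16 + 2 \left(\left(-1\right) 2\right) = -16 + 2 \left(-2\right) = -16 - 4 = -20$)
$q{\left(J \right)} = - \frac{4}{5} - J$ ($q{\left(J \right)} = \left(- \frac{2}{5}\right) 2 - J = - \frac{4}{5} - J$)
$q{\left(K \right)} + 147 b{\left(y \right)} = \left(- \frac{4}{5} - -20\right) + 147 \left(4 + 7\right) = \left(- \frac{4}{5} + 20\right) + 147 \cdot 11 = \frac{96}{5} + 1617 = \frac{8181}{5}$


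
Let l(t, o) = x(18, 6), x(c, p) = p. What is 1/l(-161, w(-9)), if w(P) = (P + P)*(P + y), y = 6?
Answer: ⅙ ≈ 0.16667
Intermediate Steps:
w(P) = 2*P*(6 + P) (w(P) = (P + P)*(P + 6) = (2*P)*(6 + P) = 2*P*(6 + P))
l(t, o) = 6
1/l(-161, w(-9)) = 1/6 = ⅙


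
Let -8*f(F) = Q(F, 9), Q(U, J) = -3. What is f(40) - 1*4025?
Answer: -32197/8 ≈ -4024.6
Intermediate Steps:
f(F) = 3/8 (f(F) = -⅛*(-3) = 3/8)
f(40) - 1*4025 = 3/8 - 1*4025 = 3/8 - 4025 = -32197/8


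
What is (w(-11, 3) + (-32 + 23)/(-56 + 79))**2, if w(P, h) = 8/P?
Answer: 80089/64009 ≈ 1.2512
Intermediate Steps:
(w(-11, 3) + (-32 + 23)/(-56 + 79))**2 = (8/(-11) + (-32 + 23)/(-56 + 79))**2 = (8*(-1/11) - 9/23)**2 = (-8/11 - 9*1/23)**2 = (-8/11 - 9/23)**2 = (-283/253)**2 = 80089/64009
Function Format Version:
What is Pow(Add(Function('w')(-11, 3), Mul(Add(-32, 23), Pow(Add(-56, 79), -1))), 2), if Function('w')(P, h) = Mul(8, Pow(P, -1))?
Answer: Rational(80089, 64009) ≈ 1.2512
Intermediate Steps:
Pow(Add(Function('w')(-11, 3), Mul(Add(-32, 23), Pow(Add(-56, 79), -1))), 2) = Pow(Add(Mul(8, Pow(-11, -1)), Mul(Add(-32, 23), Pow(Add(-56, 79), -1))), 2) = Pow(Add(Mul(8, Rational(-1, 11)), Mul(-9, Pow(23, -1))), 2) = Pow(Add(Rational(-8, 11), Mul(-9, Rational(1, 23))), 2) = Pow(Add(Rational(-8, 11), Rational(-9, 23)), 2) = Pow(Rational(-283, 253), 2) = Rational(80089, 64009)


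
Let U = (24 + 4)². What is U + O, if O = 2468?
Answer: 3252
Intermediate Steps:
U = 784 (U = 28² = 784)
U + O = 784 + 2468 = 3252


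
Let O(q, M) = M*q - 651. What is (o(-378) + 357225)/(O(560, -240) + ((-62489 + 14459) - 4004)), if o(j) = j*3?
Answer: -356091/187085 ≈ -1.9034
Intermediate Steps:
O(q, M) = -651 + M*q
o(j) = 3*j
(o(-378) + 357225)/(O(560, -240) + ((-62489 + 14459) - 4004)) = (3*(-378) + 357225)/((-651 - 240*560) + ((-62489 + 14459) - 4004)) = (-1134 + 357225)/((-651 - 134400) + (-48030 - 4004)) = 356091/(-135051 - 52034) = 356091/(-187085) = 356091*(-1/187085) = -356091/187085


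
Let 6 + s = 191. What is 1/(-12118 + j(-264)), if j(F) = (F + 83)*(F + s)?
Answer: 1/2181 ≈ 0.00045851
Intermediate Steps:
s = 185 (s = -6 + 191 = 185)
j(F) = (83 + F)*(185 + F) (j(F) = (F + 83)*(F + 185) = (83 + F)*(185 + F))
1/(-12118 + j(-264)) = 1/(-12118 + (15355 + (-264)² + 268*(-264))) = 1/(-12118 + (15355 + 69696 - 70752)) = 1/(-12118 + 14299) = 1/2181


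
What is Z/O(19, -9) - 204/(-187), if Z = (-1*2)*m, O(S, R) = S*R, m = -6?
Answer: 640/627 ≈ 1.0207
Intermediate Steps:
O(S, R) = R*S
Z = 12 (Z = -1*2*(-6) = -2*(-6) = 12)
Z/O(19, -9) - 204/(-187) = 12/((-9*19)) - 204/(-187) = 12/(-171) - 204*(-1/187) = 12*(-1/171) + 12/11 = -4/57 + 12/11 = 640/627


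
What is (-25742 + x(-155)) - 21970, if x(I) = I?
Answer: -47867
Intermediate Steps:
(-25742 + x(-155)) - 21970 = (-25742 - 155) - 21970 = -25897 - 21970 = -47867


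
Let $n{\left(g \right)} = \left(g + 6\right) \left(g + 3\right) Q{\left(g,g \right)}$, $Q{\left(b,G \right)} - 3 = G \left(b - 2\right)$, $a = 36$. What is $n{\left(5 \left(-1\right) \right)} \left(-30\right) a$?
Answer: $82080$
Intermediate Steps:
$Q{\left(b,G \right)} = 3 + G \left(-2 + b\right)$ ($Q{\left(b,G \right)} = 3 + G \left(b - 2\right) = 3 + G \left(-2 + b\right)$)
$n{\left(g \right)} = \left(3 + g\right) \left(6 + g\right) \left(3 + g^{2} - 2 g\right)$ ($n{\left(g \right)} = \left(g + 6\right) \left(g + 3\right) \left(3 - 2 g + g g\right) = \left(6 + g\right) \left(3 + g\right) \left(3 - 2 g + g^{2}\right) = \left(3 + g\right) \left(6 + g\right) \left(3 + g^{2} - 2 g\right)$)
$n{\left(5 \left(-1\right) \right)} \left(-30\right) a = \left(3 + \left(5 \left(-1\right)\right)^{2} - 2 \cdot 5 \left(-1\right)\right) \left(18 + \left(5 \left(-1\right)\right)^{2} + 9 \cdot 5 \left(-1\right)\right) \left(-30\right) 36 = \left(3 + \left(-5\right)^{2} - -10\right) \left(18 + \left(-5\right)^{2} + 9 \left(-5\right)\right) \left(-30\right) 36 = \left(3 + 25 + 10\right) \left(18 + 25 - 45\right) \left(-30\right) 36 = 38 \left(-2\right) \left(-30\right) 36 = \left(-76\right) \left(-30\right) 36 = 2280 \cdot 36 = 82080$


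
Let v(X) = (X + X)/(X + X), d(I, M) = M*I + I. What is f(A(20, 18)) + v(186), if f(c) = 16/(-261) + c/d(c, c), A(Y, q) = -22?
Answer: 1628/1827 ≈ 0.89108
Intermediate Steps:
d(I, M) = I + I*M (d(I, M) = I*M + I = I + I*M)
v(X) = 1 (v(X) = (2*X)/((2*X)) = (2*X)*(1/(2*X)) = 1)
f(c) = -16/261 + 1/(1 + c) (f(c) = 16/(-261) + c/((c*(1 + c))) = 16*(-1/261) + c*(1/(c*(1 + c))) = -16/261 + 1/(1 + c))
f(A(20, 18)) + v(186) = (245 - 16*(-22))/(261*(1 - 22)) + 1 = (1/261)*(245 + 352)/(-21) + 1 = (1/261)*(-1/21)*597 + 1 = -199/1827 + 1 = 1628/1827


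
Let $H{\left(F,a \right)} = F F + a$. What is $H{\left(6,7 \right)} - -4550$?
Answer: $4593$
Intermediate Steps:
$H{\left(F,a \right)} = a + F^{2}$ ($H{\left(F,a \right)} = F^{2} + a = a + F^{2}$)
$H{\left(6,7 \right)} - -4550 = \left(7 + 6^{2}\right) - -4550 = \left(7 + 36\right) + 4550 = 43 + 4550 = 4593$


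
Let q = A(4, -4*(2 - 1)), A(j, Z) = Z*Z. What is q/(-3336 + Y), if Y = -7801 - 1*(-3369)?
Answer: -2/971 ≈ -0.0020597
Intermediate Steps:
Y = -4432 (Y = -7801 + 3369 = -4432)
A(j, Z) = Z**2
q = 16 (q = (-4*(2 - 1))**2 = (-4*1)**2 = (-4)**2 = 16)
q/(-3336 + Y) = 16/(-3336 - 4432) = 16/(-7768) = 16*(-1/7768) = -2/971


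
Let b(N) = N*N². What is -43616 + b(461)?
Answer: 97928565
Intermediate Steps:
b(N) = N³
-43616 + b(461) = -43616 + 461³ = -43616 + 97972181 = 97928565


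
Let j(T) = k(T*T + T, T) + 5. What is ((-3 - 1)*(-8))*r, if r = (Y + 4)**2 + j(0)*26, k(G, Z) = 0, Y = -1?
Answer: 4448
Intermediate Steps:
j(T) = 5 (j(T) = 0 + 5 = 5)
r = 139 (r = (-1 + 4)**2 + 5*26 = 3**2 + 130 = 9 + 130 = 139)
((-3 - 1)*(-8))*r = ((-3 - 1)*(-8))*139 = -4*(-8)*139 = 32*139 = 4448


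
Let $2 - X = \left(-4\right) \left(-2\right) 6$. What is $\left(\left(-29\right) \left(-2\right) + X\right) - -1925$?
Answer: $1937$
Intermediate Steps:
$X = -46$ ($X = 2 - \left(-4\right) \left(-2\right) 6 = 2 - 8 \cdot 6 = 2 - 48 = -46$)
$\left(\left(-29\right) \left(-2\right) + X\right) - -1925 = \left(\left(-29\right) \left(-2\right) - 46\right) - -1925 = \left(58 - 46\right) + 1925 = 12 + 1925 = 1937$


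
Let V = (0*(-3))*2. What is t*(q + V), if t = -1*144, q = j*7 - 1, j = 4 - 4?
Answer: 144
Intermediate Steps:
j = 0
q = -1 (q = 0*7 - 1 = 0 - 1 = -1)
V = 0 (V = 0*2 = 0)
t = -144
t*(q + V) = -144*(-1 + 0) = -144*(-1) = 144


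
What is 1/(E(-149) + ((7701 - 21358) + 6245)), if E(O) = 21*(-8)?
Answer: -1/7580 ≈ -0.00013193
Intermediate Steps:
E(O) = -168
1/(E(-149) + ((7701 - 21358) + 6245)) = 1/(-168 + ((7701 - 21358) + 6245)) = 1/(-168 + (-13657 + 6245)) = 1/(-168 - 7412) = 1/(-7580) = -1/7580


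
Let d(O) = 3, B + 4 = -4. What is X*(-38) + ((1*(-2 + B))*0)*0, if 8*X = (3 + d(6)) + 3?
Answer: -171/4 ≈ -42.750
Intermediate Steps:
B = -8 (B = -4 - 4 = -8)
X = 9/8 (X = ((3 + 3) + 3)/8 = (6 + 3)/8 = (⅛)*9 = 9/8 ≈ 1.1250)
X*(-38) + ((1*(-2 + B))*0)*0 = (9/8)*(-38) + ((1*(-2 - 8))*0)*0 = -171/4 + ((1*(-10))*0)*0 = -171/4 - 10*0*0 = -171/4 + 0*0 = -171/4 + 0 = -171/4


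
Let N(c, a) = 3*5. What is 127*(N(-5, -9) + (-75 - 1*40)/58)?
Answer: 95885/58 ≈ 1653.2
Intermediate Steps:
N(c, a) = 15
127*(N(-5, -9) + (-75 - 1*40)/58) = 127*(15 + (-75 - 1*40)/58) = 127*(15 + (-75 - 40)*(1/58)) = 127*(15 - 115*1/58) = 127*(15 - 115/58) = 127*(755/58) = 95885/58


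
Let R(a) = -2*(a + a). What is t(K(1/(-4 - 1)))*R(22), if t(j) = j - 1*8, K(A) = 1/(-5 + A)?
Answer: 9372/13 ≈ 720.92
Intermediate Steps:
t(j) = -8 + j (t(j) = j - 8 = -8 + j)
R(a) = -4*a
t(K(1/(-4 - 1)))*R(22) = (-8 + 1/(-5 + 1/(-4 - 1)))*(-4*22) = (-8 + 1/(-5 + 1/(-5)))*(-88) = (-8 + 1/(-5 - ⅕))*(-88) = (-8 + 1/(-26/5))*(-88) = (-8 - 5/26)*(-88) = -213/26*(-88) = 9372/13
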